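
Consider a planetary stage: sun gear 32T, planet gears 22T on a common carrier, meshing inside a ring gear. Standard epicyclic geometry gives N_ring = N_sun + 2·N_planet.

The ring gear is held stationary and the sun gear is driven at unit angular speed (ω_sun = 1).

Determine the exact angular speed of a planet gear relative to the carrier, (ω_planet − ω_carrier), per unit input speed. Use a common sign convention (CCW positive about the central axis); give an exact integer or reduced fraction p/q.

N_ring = 32 + 2·22 = 76
32(ω_s−ω_c) = −76(ω_r−ω_c),  ω_r=0, ω_s=1
32(1−ω_c) = −76(0−ω_c)  ⇒  108ω_c = 32  ⇒  ω_c = 8/27
sun–planet: 32·(1−8/27) = −22·(ω_p−ω_c)  ⇒  ω_p−ω_c = −(32/22)·(19/27) = -304/297

-304/297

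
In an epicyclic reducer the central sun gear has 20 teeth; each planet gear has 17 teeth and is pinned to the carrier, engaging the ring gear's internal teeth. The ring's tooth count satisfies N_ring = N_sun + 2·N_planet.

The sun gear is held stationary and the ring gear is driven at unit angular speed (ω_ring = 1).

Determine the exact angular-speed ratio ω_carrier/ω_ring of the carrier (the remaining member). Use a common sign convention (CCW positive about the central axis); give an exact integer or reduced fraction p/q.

N_ring = 20 + 2·17 = 54
20(ω_s−ω_c) = −54(ω_r−ω_c),  ω_s=0, ω_r=1
20(0−ω_c) = −54(1−ω_c)  ⇒  74ω_c = 54  ⇒  ω_c = 27/37
ω_c/ω_r = 27/37

27/37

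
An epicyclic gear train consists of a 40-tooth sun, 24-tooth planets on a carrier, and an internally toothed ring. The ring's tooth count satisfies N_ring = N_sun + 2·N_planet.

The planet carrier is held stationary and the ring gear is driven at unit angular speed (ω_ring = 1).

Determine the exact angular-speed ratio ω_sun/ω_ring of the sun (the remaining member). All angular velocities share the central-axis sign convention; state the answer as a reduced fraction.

-11/5

N_ring = 40 + 2·24 = 88
40(ω_s−ω_c) = −88(ω_r−ω_c),  ω_c=0, ω_r=1
ω_s = 0 − (88/40)(1−0) = -11/5
ω_s/ω_r = -11/5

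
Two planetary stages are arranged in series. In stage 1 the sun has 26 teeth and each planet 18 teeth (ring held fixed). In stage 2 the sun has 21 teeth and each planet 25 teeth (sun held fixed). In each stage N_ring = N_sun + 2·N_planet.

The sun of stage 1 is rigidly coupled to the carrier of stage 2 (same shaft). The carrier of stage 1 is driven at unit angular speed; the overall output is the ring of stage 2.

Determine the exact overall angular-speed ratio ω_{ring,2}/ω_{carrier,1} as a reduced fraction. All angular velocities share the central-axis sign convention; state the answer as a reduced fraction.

Stage 1: N_ring = 26 + 2·18 = 62
Stage 1: 26(ω_s−ω_c) = −62(ω_r−ω_c),  ω_r=0, ω_c=1
Stage 1: ω_s = 1 − (62/26)(0−1) = 44/13
  ⇒ ω_s¹/ω_c¹ = 44/13
Stage 2: N_ring = 21 + 2·25 = 71
Stage 2: 21(ω_s−ω_c) = −71(ω_r−ω_c),  ω_s=0, ω_c=1
Stage 2: ω_r = 1 − (21/71)(0−1) = 92/71
  ⇒ ω_r²/ω_c² = 92/71
Coupling ω_c² = ω_s¹ ⇒ overall = 44/13 × 92/71 = 4048/923

4048/923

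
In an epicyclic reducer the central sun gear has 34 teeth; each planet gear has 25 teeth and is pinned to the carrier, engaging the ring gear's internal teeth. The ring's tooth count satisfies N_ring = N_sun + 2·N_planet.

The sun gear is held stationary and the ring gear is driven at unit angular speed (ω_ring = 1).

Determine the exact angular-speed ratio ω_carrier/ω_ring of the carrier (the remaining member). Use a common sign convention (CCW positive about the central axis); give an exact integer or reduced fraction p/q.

N_ring = 34 + 2·25 = 84
34(ω_s−ω_c) = −84(ω_r−ω_c),  ω_s=0, ω_r=1
34(0−ω_c) = −84(1−ω_c)  ⇒  118ω_c = 84  ⇒  ω_c = 42/59
ω_c/ω_r = 42/59

42/59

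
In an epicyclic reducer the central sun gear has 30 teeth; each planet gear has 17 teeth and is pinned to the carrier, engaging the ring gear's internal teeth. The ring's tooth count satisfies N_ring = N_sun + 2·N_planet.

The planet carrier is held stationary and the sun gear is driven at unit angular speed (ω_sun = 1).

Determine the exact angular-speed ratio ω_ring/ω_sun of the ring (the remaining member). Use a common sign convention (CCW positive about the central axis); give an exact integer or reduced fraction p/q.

N_ring = 30 + 2·17 = 64
30(ω_s−ω_c) = −64(ω_r−ω_c),  ω_c=0, ω_s=1
ω_r = 0 − (30/64)(1−0) = -15/32
ω_r/ω_s = -15/32

-15/32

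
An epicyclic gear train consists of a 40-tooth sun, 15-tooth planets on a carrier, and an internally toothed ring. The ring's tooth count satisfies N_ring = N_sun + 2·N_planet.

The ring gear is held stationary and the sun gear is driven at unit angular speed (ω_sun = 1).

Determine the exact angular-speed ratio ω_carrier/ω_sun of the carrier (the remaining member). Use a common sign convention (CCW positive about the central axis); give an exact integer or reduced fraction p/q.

4/11

N_ring = 40 + 2·15 = 70
40(ω_s−ω_c) = −70(ω_r−ω_c),  ω_r=0, ω_s=1
40(1−ω_c) = −70(0−ω_c)  ⇒  110ω_c = 40  ⇒  ω_c = 4/11
ω_c/ω_s = 4/11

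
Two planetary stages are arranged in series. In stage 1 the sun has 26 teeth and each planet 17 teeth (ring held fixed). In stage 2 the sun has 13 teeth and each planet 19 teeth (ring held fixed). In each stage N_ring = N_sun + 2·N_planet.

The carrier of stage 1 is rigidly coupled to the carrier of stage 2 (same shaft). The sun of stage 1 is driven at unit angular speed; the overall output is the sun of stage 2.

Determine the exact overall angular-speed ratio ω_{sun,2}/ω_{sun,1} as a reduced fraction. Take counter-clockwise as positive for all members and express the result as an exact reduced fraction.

64/43

Stage 1: N_ring = 26 + 2·17 = 60
Stage 1: 26(ω_s−ω_c) = −60(ω_r−ω_c),  ω_r=0, ω_s=1
Stage 1: 26(1−ω_c) = −60(0−ω_c)  ⇒  86ω_c = 26  ⇒  ω_c = 13/43
  ⇒ ω_c¹/ω_s¹ = 13/43
Stage 2: N_ring = 13 + 2·19 = 51
Stage 2: 13(ω_s−ω_c) = −51(ω_r−ω_c),  ω_r=0, ω_c=1
Stage 2: ω_s = 1 − (51/13)(0−1) = 64/13
  ⇒ ω_s²/ω_c² = 64/13
Coupling ω_c² = ω_c¹ ⇒ overall = 13/43 × 64/13 = 64/43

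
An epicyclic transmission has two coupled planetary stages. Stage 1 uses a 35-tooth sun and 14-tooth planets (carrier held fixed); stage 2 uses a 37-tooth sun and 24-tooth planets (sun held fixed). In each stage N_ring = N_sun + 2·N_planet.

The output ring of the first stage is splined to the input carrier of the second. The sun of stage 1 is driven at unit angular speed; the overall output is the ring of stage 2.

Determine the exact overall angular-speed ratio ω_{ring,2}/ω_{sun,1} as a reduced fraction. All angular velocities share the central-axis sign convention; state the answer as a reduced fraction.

Stage 1: N_ring = 35 + 2·14 = 63
Stage 1: 35(ω_s−ω_c) = −63(ω_r−ω_c),  ω_c=0, ω_s=1
Stage 1: ω_r = 0 − (35/63)(1−0) = -5/9
  ⇒ ω_r¹/ω_s¹ = -5/9
Stage 2: N_ring = 37 + 2·24 = 85
Stage 2: 37(ω_s−ω_c) = −85(ω_r−ω_c),  ω_s=0, ω_c=1
Stage 2: ω_r = 1 − (37/85)(0−1) = 122/85
  ⇒ ω_r²/ω_c² = 122/85
Coupling ω_c² = ω_r¹ ⇒ overall = -5/9 × 122/85 = -122/153

-122/153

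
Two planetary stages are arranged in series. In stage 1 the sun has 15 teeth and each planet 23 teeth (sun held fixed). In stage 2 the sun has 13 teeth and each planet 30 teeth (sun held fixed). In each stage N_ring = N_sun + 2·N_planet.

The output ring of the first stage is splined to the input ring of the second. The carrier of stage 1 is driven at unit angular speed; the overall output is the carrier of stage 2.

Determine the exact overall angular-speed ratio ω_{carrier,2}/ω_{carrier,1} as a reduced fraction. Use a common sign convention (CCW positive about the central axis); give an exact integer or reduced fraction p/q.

Stage 1: N_ring = 15 + 2·23 = 61
Stage 1: 15(ω_s−ω_c) = −61(ω_r−ω_c),  ω_s=0, ω_c=1
Stage 1: ω_r = 1 − (15/61)(0−1) = 76/61
  ⇒ ω_r¹/ω_c¹ = 76/61
Stage 2: N_ring = 13 + 2·30 = 73
Stage 2: 13(ω_s−ω_c) = −73(ω_r−ω_c),  ω_s=0, ω_r=1
Stage 2: 13(0−ω_c) = −73(1−ω_c)  ⇒  86ω_c = 73  ⇒  ω_c = 73/86
  ⇒ ω_c²/ω_r² = 73/86
Coupling ω_r² = ω_r¹ ⇒ overall = 76/61 × 73/86 = 2774/2623

2774/2623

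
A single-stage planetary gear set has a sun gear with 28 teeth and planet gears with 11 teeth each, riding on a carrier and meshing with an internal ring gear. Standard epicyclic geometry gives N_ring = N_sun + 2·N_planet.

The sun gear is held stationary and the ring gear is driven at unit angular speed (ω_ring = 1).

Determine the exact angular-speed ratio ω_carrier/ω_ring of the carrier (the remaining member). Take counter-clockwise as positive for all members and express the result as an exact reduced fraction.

25/39

N_ring = 28 + 2·11 = 50
28(ω_s−ω_c) = −50(ω_r−ω_c),  ω_s=0, ω_r=1
28(0−ω_c) = −50(1−ω_c)  ⇒  78ω_c = 50  ⇒  ω_c = 25/39
ω_c/ω_r = 25/39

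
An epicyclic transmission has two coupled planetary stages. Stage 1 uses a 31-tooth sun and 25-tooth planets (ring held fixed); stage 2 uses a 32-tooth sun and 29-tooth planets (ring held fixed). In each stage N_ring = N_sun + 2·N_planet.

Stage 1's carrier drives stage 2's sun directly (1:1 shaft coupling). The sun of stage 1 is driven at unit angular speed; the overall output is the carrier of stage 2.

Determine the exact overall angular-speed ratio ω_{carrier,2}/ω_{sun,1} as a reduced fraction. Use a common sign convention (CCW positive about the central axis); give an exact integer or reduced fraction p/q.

31/427

Stage 1: N_ring = 31 + 2·25 = 81
Stage 1: 31(ω_s−ω_c) = −81(ω_r−ω_c),  ω_r=0, ω_s=1
Stage 1: 31(1−ω_c) = −81(0−ω_c)  ⇒  112ω_c = 31  ⇒  ω_c = 31/112
  ⇒ ω_c¹/ω_s¹ = 31/112
Stage 2: N_ring = 32 + 2·29 = 90
Stage 2: 32(ω_s−ω_c) = −90(ω_r−ω_c),  ω_r=0, ω_s=1
Stage 2: 32(1−ω_c) = −90(0−ω_c)  ⇒  122ω_c = 32  ⇒  ω_c = 16/61
  ⇒ ω_c²/ω_s² = 16/61
Coupling ω_s² = ω_c¹ ⇒ overall = 31/112 × 16/61 = 31/427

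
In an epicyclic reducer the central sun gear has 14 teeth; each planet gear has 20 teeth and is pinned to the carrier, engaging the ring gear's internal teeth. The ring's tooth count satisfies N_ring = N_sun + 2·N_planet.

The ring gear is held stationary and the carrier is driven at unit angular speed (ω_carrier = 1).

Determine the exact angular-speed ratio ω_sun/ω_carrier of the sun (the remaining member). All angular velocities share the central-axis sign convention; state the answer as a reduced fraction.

N_ring = 14 + 2·20 = 54
14(ω_s−ω_c) = −54(ω_r−ω_c),  ω_r=0, ω_c=1
ω_s = 1 − (54/14)(0−1) = 34/7
ω_s/ω_c = 34/7

34/7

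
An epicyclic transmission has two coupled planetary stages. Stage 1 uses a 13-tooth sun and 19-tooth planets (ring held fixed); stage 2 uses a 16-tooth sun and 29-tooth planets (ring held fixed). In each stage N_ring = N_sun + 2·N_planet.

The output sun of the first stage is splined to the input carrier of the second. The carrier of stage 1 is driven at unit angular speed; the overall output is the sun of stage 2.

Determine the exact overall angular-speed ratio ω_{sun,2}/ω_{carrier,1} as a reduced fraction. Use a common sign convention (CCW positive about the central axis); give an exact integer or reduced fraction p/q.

Stage 1: N_ring = 13 + 2·19 = 51
Stage 1: 13(ω_s−ω_c) = −51(ω_r−ω_c),  ω_r=0, ω_c=1
Stage 1: ω_s = 1 − (51/13)(0−1) = 64/13
  ⇒ ω_s¹/ω_c¹ = 64/13
Stage 2: N_ring = 16 + 2·29 = 74
Stage 2: 16(ω_s−ω_c) = −74(ω_r−ω_c),  ω_r=0, ω_c=1
Stage 2: ω_s = 1 − (74/16)(0−1) = 45/8
  ⇒ ω_s²/ω_c² = 45/8
Coupling ω_c² = ω_s¹ ⇒ overall = 64/13 × 45/8 = 360/13

360/13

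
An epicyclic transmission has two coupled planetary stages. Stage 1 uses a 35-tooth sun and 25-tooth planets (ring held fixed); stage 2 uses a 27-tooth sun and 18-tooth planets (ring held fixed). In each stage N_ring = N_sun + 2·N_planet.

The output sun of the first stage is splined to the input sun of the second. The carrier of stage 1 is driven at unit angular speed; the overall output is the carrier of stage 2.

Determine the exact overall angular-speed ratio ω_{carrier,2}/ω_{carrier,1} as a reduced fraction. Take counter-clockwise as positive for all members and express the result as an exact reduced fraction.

36/35

Stage 1: N_ring = 35 + 2·25 = 85
Stage 1: 35(ω_s−ω_c) = −85(ω_r−ω_c),  ω_r=0, ω_c=1
Stage 1: ω_s = 1 − (85/35)(0−1) = 24/7
  ⇒ ω_s¹/ω_c¹ = 24/7
Stage 2: N_ring = 27 + 2·18 = 63
Stage 2: 27(ω_s−ω_c) = −63(ω_r−ω_c),  ω_r=0, ω_s=1
Stage 2: 27(1−ω_c) = −63(0−ω_c)  ⇒  90ω_c = 27  ⇒  ω_c = 3/10
  ⇒ ω_c²/ω_s² = 3/10
Coupling ω_s² = ω_s¹ ⇒ overall = 24/7 × 3/10 = 36/35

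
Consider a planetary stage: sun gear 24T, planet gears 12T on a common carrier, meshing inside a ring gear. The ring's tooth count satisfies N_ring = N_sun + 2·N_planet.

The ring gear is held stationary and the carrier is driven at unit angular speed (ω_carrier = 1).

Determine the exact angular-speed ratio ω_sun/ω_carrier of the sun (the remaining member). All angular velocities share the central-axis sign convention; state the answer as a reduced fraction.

3

N_ring = 24 + 2·12 = 48
24(ω_s−ω_c) = −48(ω_r−ω_c),  ω_r=0, ω_c=1
ω_s = 1 − (48/24)(0−1) = 3
ω_s/ω_c = 3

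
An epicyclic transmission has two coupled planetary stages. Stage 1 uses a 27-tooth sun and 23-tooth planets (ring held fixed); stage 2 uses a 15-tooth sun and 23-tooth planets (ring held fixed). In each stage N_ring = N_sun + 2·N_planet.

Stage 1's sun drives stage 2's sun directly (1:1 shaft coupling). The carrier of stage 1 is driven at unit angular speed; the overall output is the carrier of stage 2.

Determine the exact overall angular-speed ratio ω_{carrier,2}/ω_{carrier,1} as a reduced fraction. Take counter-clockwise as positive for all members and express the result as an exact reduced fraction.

Stage 1: N_ring = 27 + 2·23 = 73
Stage 1: 27(ω_s−ω_c) = −73(ω_r−ω_c),  ω_r=0, ω_c=1
Stage 1: ω_s = 1 − (73/27)(0−1) = 100/27
  ⇒ ω_s¹/ω_c¹ = 100/27
Stage 2: N_ring = 15 + 2·23 = 61
Stage 2: 15(ω_s−ω_c) = −61(ω_r−ω_c),  ω_r=0, ω_s=1
Stage 2: 15(1−ω_c) = −61(0−ω_c)  ⇒  76ω_c = 15  ⇒  ω_c = 15/76
  ⇒ ω_c²/ω_s² = 15/76
Coupling ω_s² = ω_s¹ ⇒ overall = 100/27 × 15/76 = 125/171

125/171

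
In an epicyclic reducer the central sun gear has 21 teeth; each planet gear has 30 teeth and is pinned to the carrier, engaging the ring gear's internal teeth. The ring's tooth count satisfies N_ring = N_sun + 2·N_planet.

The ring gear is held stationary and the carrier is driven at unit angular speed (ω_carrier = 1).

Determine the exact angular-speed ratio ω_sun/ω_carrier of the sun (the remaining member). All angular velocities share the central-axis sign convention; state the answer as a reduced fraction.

N_ring = 21 + 2·30 = 81
21(ω_s−ω_c) = −81(ω_r−ω_c),  ω_r=0, ω_c=1
ω_s = 1 − (81/21)(0−1) = 34/7
ω_s/ω_c = 34/7

34/7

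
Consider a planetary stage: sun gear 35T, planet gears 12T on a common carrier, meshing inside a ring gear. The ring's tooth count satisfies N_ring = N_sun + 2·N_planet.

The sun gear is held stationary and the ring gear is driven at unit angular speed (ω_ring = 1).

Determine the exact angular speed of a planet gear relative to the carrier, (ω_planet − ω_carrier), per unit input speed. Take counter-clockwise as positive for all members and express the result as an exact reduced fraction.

N_ring = 35 + 2·12 = 59
35(ω_s−ω_c) = −59(ω_r−ω_c),  ω_s=0, ω_r=1
35(0−ω_c) = −59(1−ω_c)  ⇒  94ω_c = 59  ⇒  ω_c = 59/94
sun–planet: 35·(0−59/94) = −12·(ω_p−ω_c)  ⇒  ω_p−ω_c = −(35/12)·(-59/94) = 2065/1128

2065/1128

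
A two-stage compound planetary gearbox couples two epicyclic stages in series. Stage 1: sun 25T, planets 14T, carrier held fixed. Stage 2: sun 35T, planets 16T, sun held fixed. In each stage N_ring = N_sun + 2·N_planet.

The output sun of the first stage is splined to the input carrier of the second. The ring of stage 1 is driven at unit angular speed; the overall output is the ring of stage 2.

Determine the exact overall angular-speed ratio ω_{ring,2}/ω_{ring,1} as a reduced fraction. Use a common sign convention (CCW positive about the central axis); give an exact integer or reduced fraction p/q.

Stage 1: N_ring = 25 + 2·14 = 53
Stage 1: 25(ω_s−ω_c) = −53(ω_r−ω_c),  ω_c=0, ω_r=1
Stage 1: ω_s = 0 − (53/25)(1−0) = -53/25
  ⇒ ω_s¹/ω_r¹ = -53/25
Stage 2: N_ring = 35 + 2·16 = 67
Stage 2: 35(ω_s−ω_c) = −67(ω_r−ω_c),  ω_s=0, ω_c=1
Stage 2: ω_r = 1 − (35/67)(0−1) = 102/67
  ⇒ ω_r²/ω_c² = 102/67
Coupling ω_c² = ω_s¹ ⇒ overall = -53/25 × 102/67 = -5406/1675

-5406/1675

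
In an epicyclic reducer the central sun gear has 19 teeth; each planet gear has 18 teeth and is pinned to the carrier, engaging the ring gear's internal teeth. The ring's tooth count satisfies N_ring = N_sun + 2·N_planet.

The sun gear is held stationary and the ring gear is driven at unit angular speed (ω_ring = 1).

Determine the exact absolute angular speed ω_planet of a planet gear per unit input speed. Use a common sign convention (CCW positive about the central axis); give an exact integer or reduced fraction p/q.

55/36

N_ring = 19 + 2·18 = 55
19(ω_s−ω_c) = −55(ω_r−ω_c),  ω_s=0, ω_r=1
19(0−ω_c) = −55(1−ω_c)  ⇒  74ω_c = 55  ⇒  ω_c = 55/74
sun–planet: 19·(0−55/74) = −18·(ω_p−ω_c)  ⇒  ω_p−ω_c = −(19/18)·(-55/74) = 1045/1332
ω_p = 55/74 + 1045/1332 = 55/36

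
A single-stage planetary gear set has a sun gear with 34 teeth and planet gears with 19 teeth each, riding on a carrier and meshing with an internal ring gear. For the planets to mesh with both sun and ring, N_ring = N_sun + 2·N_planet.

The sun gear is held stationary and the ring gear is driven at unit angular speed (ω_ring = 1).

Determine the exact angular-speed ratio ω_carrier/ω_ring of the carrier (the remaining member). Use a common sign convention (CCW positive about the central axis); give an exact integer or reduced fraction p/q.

N_ring = 34 + 2·19 = 72
34(ω_s−ω_c) = −72(ω_r−ω_c),  ω_s=0, ω_r=1
34(0−ω_c) = −72(1−ω_c)  ⇒  106ω_c = 72  ⇒  ω_c = 36/53
ω_c/ω_r = 36/53

36/53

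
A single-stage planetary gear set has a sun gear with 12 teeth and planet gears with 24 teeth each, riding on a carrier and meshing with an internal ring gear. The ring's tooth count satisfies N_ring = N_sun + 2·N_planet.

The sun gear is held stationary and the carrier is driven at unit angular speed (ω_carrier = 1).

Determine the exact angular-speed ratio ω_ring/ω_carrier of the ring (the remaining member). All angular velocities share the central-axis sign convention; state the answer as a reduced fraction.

6/5

N_ring = 12 + 2·24 = 60
12(ω_s−ω_c) = −60(ω_r−ω_c),  ω_s=0, ω_c=1
ω_r = 1 − (12/60)(0−1) = 6/5
ω_r/ω_c = 6/5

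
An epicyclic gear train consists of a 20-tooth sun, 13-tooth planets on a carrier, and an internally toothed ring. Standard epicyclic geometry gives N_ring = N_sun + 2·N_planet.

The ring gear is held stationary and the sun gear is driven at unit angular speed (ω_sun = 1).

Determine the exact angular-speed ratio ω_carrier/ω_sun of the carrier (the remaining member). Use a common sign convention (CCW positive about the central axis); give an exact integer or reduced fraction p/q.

N_ring = 20 + 2·13 = 46
20(ω_s−ω_c) = −46(ω_r−ω_c),  ω_r=0, ω_s=1
20(1−ω_c) = −46(0−ω_c)  ⇒  66ω_c = 20  ⇒  ω_c = 10/33
ω_c/ω_s = 10/33

10/33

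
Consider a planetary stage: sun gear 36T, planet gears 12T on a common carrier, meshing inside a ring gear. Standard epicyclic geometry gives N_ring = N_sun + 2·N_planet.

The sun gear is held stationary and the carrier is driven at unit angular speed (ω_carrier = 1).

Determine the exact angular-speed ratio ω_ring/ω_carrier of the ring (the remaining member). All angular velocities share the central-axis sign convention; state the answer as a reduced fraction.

8/5

N_ring = 36 + 2·12 = 60
36(ω_s−ω_c) = −60(ω_r−ω_c),  ω_s=0, ω_c=1
ω_r = 1 − (36/60)(0−1) = 8/5
ω_r/ω_c = 8/5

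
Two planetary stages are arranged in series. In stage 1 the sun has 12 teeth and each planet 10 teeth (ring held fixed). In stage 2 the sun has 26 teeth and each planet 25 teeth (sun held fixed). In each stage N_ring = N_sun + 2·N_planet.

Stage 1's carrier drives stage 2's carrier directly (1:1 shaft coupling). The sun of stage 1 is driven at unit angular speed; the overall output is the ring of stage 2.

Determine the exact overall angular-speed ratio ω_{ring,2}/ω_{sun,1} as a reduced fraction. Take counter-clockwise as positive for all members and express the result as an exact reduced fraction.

153/418

Stage 1: N_ring = 12 + 2·10 = 32
Stage 1: 12(ω_s−ω_c) = −32(ω_r−ω_c),  ω_r=0, ω_s=1
Stage 1: 12(1−ω_c) = −32(0−ω_c)  ⇒  44ω_c = 12  ⇒  ω_c = 3/11
  ⇒ ω_c¹/ω_s¹ = 3/11
Stage 2: N_ring = 26 + 2·25 = 76
Stage 2: 26(ω_s−ω_c) = −76(ω_r−ω_c),  ω_s=0, ω_c=1
Stage 2: ω_r = 1 − (26/76)(0−1) = 51/38
  ⇒ ω_r²/ω_c² = 51/38
Coupling ω_c² = ω_c¹ ⇒ overall = 3/11 × 51/38 = 153/418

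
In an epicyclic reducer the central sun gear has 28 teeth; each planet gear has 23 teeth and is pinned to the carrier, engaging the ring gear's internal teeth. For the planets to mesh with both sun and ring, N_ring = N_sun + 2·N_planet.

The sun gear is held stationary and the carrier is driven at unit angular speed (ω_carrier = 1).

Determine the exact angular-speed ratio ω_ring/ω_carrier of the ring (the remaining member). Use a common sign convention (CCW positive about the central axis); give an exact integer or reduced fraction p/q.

51/37

N_ring = 28 + 2·23 = 74
28(ω_s−ω_c) = −74(ω_r−ω_c),  ω_s=0, ω_c=1
ω_r = 1 − (28/74)(0−1) = 51/37
ω_r/ω_c = 51/37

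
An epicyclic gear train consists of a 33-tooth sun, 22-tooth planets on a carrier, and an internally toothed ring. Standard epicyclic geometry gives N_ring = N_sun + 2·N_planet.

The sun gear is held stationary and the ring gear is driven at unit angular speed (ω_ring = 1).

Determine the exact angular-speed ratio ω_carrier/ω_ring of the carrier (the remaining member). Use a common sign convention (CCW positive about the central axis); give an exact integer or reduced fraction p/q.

N_ring = 33 + 2·22 = 77
33(ω_s−ω_c) = −77(ω_r−ω_c),  ω_s=0, ω_r=1
33(0−ω_c) = −77(1−ω_c)  ⇒  110ω_c = 77  ⇒  ω_c = 7/10
ω_c/ω_r = 7/10

7/10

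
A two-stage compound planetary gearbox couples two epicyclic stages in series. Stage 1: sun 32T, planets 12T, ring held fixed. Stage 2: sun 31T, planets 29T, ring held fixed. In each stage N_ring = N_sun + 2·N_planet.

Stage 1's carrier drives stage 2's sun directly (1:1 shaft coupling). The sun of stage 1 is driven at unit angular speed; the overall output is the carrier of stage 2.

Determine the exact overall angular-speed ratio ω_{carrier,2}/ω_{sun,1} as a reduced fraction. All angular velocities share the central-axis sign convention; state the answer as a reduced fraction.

31/330

Stage 1: N_ring = 32 + 2·12 = 56
Stage 1: 32(ω_s−ω_c) = −56(ω_r−ω_c),  ω_r=0, ω_s=1
Stage 1: 32(1−ω_c) = −56(0−ω_c)  ⇒  88ω_c = 32  ⇒  ω_c = 4/11
  ⇒ ω_c¹/ω_s¹ = 4/11
Stage 2: N_ring = 31 + 2·29 = 89
Stage 2: 31(ω_s−ω_c) = −89(ω_r−ω_c),  ω_r=0, ω_s=1
Stage 2: 31(1−ω_c) = −89(0−ω_c)  ⇒  120ω_c = 31  ⇒  ω_c = 31/120
  ⇒ ω_c²/ω_s² = 31/120
Coupling ω_s² = ω_c¹ ⇒ overall = 4/11 × 31/120 = 31/330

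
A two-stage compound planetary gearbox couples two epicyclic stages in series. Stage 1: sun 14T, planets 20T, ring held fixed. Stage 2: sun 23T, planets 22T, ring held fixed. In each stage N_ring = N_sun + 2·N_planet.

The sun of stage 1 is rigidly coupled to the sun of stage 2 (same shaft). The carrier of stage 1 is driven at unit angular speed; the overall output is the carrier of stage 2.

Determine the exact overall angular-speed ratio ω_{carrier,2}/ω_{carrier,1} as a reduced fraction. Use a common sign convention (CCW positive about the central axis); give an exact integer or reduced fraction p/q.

Stage 1: N_ring = 14 + 2·20 = 54
Stage 1: 14(ω_s−ω_c) = −54(ω_r−ω_c),  ω_r=0, ω_c=1
Stage 1: ω_s = 1 − (54/14)(0−1) = 34/7
  ⇒ ω_s¹/ω_c¹ = 34/7
Stage 2: N_ring = 23 + 2·22 = 67
Stage 2: 23(ω_s−ω_c) = −67(ω_r−ω_c),  ω_r=0, ω_s=1
Stage 2: 23(1−ω_c) = −67(0−ω_c)  ⇒  90ω_c = 23  ⇒  ω_c = 23/90
  ⇒ ω_c²/ω_s² = 23/90
Coupling ω_s² = ω_s¹ ⇒ overall = 34/7 × 23/90 = 391/315

391/315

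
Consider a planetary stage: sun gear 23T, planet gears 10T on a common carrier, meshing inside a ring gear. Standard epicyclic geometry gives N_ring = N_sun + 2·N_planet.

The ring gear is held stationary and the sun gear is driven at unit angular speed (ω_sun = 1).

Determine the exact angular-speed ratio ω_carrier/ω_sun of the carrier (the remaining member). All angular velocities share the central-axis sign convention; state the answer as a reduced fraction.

23/66

N_ring = 23 + 2·10 = 43
23(ω_s−ω_c) = −43(ω_r−ω_c),  ω_r=0, ω_s=1
23(1−ω_c) = −43(0−ω_c)  ⇒  66ω_c = 23  ⇒  ω_c = 23/66
ω_c/ω_s = 23/66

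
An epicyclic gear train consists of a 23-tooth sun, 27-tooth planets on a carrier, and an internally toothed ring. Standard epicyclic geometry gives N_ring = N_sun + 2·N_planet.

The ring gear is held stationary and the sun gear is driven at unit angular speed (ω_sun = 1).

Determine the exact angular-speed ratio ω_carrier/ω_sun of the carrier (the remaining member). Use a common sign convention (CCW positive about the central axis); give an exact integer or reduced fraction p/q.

N_ring = 23 + 2·27 = 77
23(ω_s−ω_c) = −77(ω_r−ω_c),  ω_r=0, ω_s=1
23(1−ω_c) = −77(0−ω_c)  ⇒  100ω_c = 23  ⇒  ω_c = 23/100
ω_c/ω_s = 23/100

23/100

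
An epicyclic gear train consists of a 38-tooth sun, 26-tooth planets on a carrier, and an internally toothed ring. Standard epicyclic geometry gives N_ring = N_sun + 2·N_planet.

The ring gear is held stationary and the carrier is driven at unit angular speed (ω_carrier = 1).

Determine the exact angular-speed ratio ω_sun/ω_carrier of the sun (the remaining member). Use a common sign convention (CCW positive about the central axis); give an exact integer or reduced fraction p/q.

64/19

N_ring = 38 + 2·26 = 90
38(ω_s−ω_c) = −90(ω_r−ω_c),  ω_r=0, ω_c=1
ω_s = 1 − (90/38)(0−1) = 64/19
ω_s/ω_c = 64/19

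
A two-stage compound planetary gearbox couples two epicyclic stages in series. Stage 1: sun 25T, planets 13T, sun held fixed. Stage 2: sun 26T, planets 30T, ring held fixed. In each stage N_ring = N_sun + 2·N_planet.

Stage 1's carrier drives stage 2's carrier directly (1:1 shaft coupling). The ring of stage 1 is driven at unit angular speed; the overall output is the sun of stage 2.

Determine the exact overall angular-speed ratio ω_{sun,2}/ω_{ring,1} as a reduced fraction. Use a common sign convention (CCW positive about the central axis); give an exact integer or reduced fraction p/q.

714/247

Stage 1: N_ring = 25 + 2·13 = 51
Stage 1: 25(ω_s−ω_c) = −51(ω_r−ω_c),  ω_s=0, ω_r=1
Stage 1: 25(0−ω_c) = −51(1−ω_c)  ⇒  76ω_c = 51  ⇒  ω_c = 51/76
  ⇒ ω_c¹/ω_r¹ = 51/76
Stage 2: N_ring = 26 + 2·30 = 86
Stage 2: 26(ω_s−ω_c) = −86(ω_r−ω_c),  ω_r=0, ω_c=1
Stage 2: ω_s = 1 − (86/26)(0−1) = 56/13
  ⇒ ω_s²/ω_c² = 56/13
Coupling ω_c² = ω_c¹ ⇒ overall = 51/76 × 56/13 = 714/247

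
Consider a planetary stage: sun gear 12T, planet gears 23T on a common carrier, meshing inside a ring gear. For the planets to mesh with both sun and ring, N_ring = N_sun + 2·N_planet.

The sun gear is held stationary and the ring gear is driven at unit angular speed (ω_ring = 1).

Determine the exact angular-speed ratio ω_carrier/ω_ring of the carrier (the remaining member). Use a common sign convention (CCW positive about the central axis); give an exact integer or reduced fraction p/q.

N_ring = 12 + 2·23 = 58
12(ω_s−ω_c) = −58(ω_r−ω_c),  ω_s=0, ω_r=1
12(0−ω_c) = −58(1−ω_c)  ⇒  70ω_c = 58  ⇒  ω_c = 29/35
ω_c/ω_r = 29/35

29/35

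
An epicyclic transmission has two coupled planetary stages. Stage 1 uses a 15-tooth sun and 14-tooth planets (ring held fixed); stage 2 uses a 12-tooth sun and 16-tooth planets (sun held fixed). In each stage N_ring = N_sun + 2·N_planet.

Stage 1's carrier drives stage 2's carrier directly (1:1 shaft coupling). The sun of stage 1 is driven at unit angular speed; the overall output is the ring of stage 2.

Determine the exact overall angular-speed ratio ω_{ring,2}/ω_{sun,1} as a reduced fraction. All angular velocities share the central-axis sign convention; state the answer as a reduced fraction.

105/319

Stage 1: N_ring = 15 + 2·14 = 43
Stage 1: 15(ω_s−ω_c) = −43(ω_r−ω_c),  ω_r=0, ω_s=1
Stage 1: 15(1−ω_c) = −43(0−ω_c)  ⇒  58ω_c = 15  ⇒  ω_c = 15/58
  ⇒ ω_c¹/ω_s¹ = 15/58
Stage 2: N_ring = 12 + 2·16 = 44
Stage 2: 12(ω_s−ω_c) = −44(ω_r−ω_c),  ω_s=0, ω_c=1
Stage 2: ω_r = 1 − (12/44)(0−1) = 14/11
  ⇒ ω_r²/ω_c² = 14/11
Coupling ω_c² = ω_c¹ ⇒ overall = 15/58 × 14/11 = 105/319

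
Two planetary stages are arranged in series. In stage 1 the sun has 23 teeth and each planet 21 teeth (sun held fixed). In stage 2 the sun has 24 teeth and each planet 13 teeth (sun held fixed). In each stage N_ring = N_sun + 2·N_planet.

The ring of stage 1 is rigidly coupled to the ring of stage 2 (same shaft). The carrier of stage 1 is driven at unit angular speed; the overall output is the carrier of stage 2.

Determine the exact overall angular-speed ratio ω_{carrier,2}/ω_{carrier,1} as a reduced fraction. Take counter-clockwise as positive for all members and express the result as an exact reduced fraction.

Stage 1: N_ring = 23 + 2·21 = 65
Stage 1: 23(ω_s−ω_c) = −65(ω_r−ω_c),  ω_s=0, ω_c=1
Stage 1: ω_r = 1 − (23/65)(0−1) = 88/65
  ⇒ ω_r¹/ω_c¹ = 88/65
Stage 2: N_ring = 24 + 2·13 = 50
Stage 2: 24(ω_s−ω_c) = −50(ω_r−ω_c),  ω_s=0, ω_r=1
Stage 2: 24(0−ω_c) = −50(1−ω_c)  ⇒  74ω_c = 50  ⇒  ω_c = 25/37
  ⇒ ω_c²/ω_r² = 25/37
Coupling ω_r² = ω_r¹ ⇒ overall = 88/65 × 25/37 = 440/481

440/481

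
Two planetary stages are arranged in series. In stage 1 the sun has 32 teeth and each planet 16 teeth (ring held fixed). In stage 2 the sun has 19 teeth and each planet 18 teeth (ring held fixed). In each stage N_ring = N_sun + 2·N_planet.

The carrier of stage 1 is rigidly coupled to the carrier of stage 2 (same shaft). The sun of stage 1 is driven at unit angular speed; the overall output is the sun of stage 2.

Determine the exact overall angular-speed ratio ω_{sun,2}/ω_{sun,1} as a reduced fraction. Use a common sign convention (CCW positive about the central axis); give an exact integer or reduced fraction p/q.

74/57

Stage 1: N_ring = 32 + 2·16 = 64
Stage 1: 32(ω_s−ω_c) = −64(ω_r−ω_c),  ω_r=0, ω_s=1
Stage 1: 32(1−ω_c) = −64(0−ω_c)  ⇒  96ω_c = 32  ⇒  ω_c = 1/3
  ⇒ ω_c¹/ω_s¹ = 1/3
Stage 2: N_ring = 19 + 2·18 = 55
Stage 2: 19(ω_s−ω_c) = −55(ω_r−ω_c),  ω_r=0, ω_c=1
Stage 2: ω_s = 1 − (55/19)(0−1) = 74/19
  ⇒ ω_s²/ω_c² = 74/19
Coupling ω_c² = ω_c¹ ⇒ overall = 1/3 × 74/19 = 74/57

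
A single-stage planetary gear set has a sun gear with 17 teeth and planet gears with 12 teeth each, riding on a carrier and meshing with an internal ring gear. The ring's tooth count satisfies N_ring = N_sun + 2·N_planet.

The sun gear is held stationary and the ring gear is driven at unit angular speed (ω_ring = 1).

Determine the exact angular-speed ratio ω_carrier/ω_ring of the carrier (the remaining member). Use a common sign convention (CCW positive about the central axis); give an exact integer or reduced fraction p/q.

41/58

N_ring = 17 + 2·12 = 41
17(ω_s−ω_c) = −41(ω_r−ω_c),  ω_s=0, ω_r=1
17(0−ω_c) = −41(1−ω_c)  ⇒  58ω_c = 41  ⇒  ω_c = 41/58
ω_c/ω_r = 41/58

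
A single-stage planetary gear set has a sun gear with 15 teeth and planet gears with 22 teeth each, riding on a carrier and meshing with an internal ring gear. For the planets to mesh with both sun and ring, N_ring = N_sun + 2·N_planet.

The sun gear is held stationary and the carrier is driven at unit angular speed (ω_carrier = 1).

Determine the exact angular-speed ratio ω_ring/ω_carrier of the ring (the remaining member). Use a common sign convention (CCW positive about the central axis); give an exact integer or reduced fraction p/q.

74/59

N_ring = 15 + 2·22 = 59
15(ω_s−ω_c) = −59(ω_r−ω_c),  ω_s=0, ω_c=1
ω_r = 1 − (15/59)(0−1) = 74/59
ω_r/ω_c = 74/59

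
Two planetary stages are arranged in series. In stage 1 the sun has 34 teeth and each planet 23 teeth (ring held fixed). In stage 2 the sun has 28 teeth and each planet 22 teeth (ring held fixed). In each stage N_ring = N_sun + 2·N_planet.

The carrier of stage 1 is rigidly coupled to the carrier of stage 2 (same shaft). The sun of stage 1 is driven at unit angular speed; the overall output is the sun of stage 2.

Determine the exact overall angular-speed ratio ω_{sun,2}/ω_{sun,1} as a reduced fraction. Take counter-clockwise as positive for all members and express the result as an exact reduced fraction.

425/399

Stage 1: N_ring = 34 + 2·23 = 80
Stage 1: 34(ω_s−ω_c) = −80(ω_r−ω_c),  ω_r=0, ω_s=1
Stage 1: 34(1−ω_c) = −80(0−ω_c)  ⇒  114ω_c = 34  ⇒  ω_c = 17/57
  ⇒ ω_c¹/ω_s¹ = 17/57
Stage 2: N_ring = 28 + 2·22 = 72
Stage 2: 28(ω_s−ω_c) = −72(ω_r−ω_c),  ω_r=0, ω_c=1
Stage 2: ω_s = 1 − (72/28)(0−1) = 25/7
  ⇒ ω_s²/ω_c² = 25/7
Coupling ω_c² = ω_c¹ ⇒ overall = 17/57 × 25/7 = 425/399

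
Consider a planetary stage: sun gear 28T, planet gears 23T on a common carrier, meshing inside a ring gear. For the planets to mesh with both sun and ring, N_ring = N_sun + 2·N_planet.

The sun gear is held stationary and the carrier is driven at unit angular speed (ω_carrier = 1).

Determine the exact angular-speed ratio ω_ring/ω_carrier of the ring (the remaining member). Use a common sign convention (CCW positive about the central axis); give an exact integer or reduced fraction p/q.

N_ring = 28 + 2·23 = 74
28(ω_s−ω_c) = −74(ω_r−ω_c),  ω_s=0, ω_c=1
ω_r = 1 − (28/74)(0−1) = 51/37
ω_r/ω_c = 51/37

51/37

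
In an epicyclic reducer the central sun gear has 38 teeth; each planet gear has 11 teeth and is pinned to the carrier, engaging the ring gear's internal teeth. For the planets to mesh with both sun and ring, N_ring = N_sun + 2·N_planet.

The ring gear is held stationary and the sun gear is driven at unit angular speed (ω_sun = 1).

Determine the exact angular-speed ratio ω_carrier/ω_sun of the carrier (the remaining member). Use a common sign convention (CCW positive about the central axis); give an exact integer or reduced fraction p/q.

N_ring = 38 + 2·11 = 60
38(ω_s−ω_c) = −60(ω_r−ω_c),  ω_r=0, ω_s=1
38(1−ω_c) = −60(0−ω_c)  ⇒  98ω_c = 38  ⇒  ω_c = 19/49
ω_c/ω_s = 19/49

19/49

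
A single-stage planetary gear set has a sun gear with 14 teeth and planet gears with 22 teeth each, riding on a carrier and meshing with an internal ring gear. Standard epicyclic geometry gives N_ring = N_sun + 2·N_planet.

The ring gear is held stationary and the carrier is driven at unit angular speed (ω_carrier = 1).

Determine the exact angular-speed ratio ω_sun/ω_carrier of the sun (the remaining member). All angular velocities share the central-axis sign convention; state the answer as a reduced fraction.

36/7

N_ring = 14 + 2·22 = 58
14(ω_s−ω_c) = −58(ω_r−ω_c),  ω_r=0, ω_c=1
ω_s = 1 − (58/14)(0−1) = 36/7
ω_s/ω_c = 36/7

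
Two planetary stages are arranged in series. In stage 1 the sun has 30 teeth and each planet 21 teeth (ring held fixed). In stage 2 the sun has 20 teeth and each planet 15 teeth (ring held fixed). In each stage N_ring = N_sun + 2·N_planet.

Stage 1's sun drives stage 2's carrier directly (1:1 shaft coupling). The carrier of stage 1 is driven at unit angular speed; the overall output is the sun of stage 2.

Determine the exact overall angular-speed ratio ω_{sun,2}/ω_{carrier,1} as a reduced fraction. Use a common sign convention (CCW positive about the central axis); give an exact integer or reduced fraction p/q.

Stage 1: N_ring = 30 + 2·21 = 72
Stage 1: 30(ω_s−ω_c) = −72(ω_r−ω_c),  ω_r=0, ω_c=1
Stage 1: ω_s = 1 − (72/30)(0−1) = 17/5
  ⇒ ω_s¹/ω_c¹ = 17/5
Stage 2: N_ring = 20 + 2·15 = 50
Stage 2: 20(ω_s−ω_c) = −50(ω_r−ω_c),  ω_r=0, ω_c=1
Stage 2: ω_s = 1 − (50/20)(0−1) = 7/2
  ⇒ ω_s²/ω_c² = 7/2
Coupling ω_c² = ω_s¹ ⇒ overall = 17/5 × 7/2 = 119/10

119/10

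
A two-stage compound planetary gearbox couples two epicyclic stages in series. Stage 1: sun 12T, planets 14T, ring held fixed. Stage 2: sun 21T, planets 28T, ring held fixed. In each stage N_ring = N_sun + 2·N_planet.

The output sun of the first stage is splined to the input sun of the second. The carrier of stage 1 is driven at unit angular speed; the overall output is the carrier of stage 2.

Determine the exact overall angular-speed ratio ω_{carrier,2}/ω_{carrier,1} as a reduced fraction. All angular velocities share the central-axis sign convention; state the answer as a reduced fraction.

13/14

Stage 1: N_ring = 12 + 2·14 = 40
Stage 1: 12(ω_s−ω_c) = −40(ω_r−ω_c),  ω_r=0, ω_c=1
Stage 1: ω_s = 1 − (40/12)(0−1) = 13/3
  ⇒ ω_s¹/ω_c¹ = 13/3
Stage 2: N_ring = 21 + 2·28 = 77
Stage 2: 21(ω_s−ω_c) = −77(ω_r−ω_c),  ω_r=0, ω_s=1
Stage 2: 21(1−ω_c) = −77(0−ω_c)  ⇒  98ω_c = 21  ⇒  ω_c = 3/14
  ⇒ ω_c²/ω_s² = 3/14
Coupling ω_s² = ω_s¹ ⇒ overall = 13/3 × 3/14 = 13/14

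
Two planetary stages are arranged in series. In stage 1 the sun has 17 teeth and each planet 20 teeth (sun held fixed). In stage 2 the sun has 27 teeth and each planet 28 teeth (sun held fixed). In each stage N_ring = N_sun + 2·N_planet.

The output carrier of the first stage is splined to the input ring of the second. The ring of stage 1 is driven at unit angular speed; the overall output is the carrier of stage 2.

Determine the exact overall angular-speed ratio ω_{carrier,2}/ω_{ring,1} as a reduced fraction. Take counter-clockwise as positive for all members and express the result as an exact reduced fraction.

4731/8140

Stage 1: N_ring = 17 + 2·20 = 57
Stage 1: 17(ω_s−ω_c) = −57(ω_r−ω_c),  ω_s=0, ω_r=1
Stage 1: 17(0−ω_c) = −57(1−ω_c)  ⇒  74ω_c = 57  ⇒  ω_c = 57/74
  ⇒ ω_c¹/ω_r¹ = 57/74
Stage 2: N_ring = 27 + 2·28 = 83
Stage 2: 27(ω_s−ω_c) = −83(ω_r−ω_c),  ω_s=0, ω_r=1
Stage 2: 27(0−ω_c) = −83(1−ω_c)  ⇒  110ω_c = 83  ⇒  ω_c = 83/110
  ⇒ ω_c²/ω_r² = 83/110
Coupling ω_r² = ω_c¹ ⇒ overall = 57/74 × 83/110 = 4731/8140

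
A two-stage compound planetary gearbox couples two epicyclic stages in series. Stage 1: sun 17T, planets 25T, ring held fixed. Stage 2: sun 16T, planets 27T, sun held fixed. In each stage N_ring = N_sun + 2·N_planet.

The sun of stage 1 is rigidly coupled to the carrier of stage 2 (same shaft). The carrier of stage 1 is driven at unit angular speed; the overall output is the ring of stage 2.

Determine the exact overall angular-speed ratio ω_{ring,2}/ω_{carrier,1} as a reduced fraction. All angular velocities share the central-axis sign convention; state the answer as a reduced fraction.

Stage 1: N_ring = 17 + 2·25 = 67
Stage 1: 17(ω_s−ω_c) = −67(ω_r−ω_c),  ω_r=0, ω_c=1
Stage 1: ω_s = 1 − (67/17)(0−1) = 84/17
  ⇒ ω_s¹/ω_c¹ = 84/17
Stage 2: N_ring = 16 + 2·27 = 70
Stage 2: 16(ω_s−ω_c) = −70(ω_r−ω_c),  ω_s=0, ω_c=1
Stage 2: ω_r = 1 − (16/70)(0−1) = 43/35
  ⇒ ω_r²/ω_c² = 43/35
Coupling ω_c² = ω_s¹ ⇒ overall = 84/17 × 43/35 = 516/85

516/85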